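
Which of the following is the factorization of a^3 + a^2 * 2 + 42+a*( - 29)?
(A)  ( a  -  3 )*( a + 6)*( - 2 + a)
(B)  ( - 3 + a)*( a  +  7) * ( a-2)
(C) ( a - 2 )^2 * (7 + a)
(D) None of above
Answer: B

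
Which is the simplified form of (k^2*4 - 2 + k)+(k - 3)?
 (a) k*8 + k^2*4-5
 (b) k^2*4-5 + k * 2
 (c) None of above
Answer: b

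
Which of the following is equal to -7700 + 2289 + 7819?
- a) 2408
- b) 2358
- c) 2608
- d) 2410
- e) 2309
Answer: a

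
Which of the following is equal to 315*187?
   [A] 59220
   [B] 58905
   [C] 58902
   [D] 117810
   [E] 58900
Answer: B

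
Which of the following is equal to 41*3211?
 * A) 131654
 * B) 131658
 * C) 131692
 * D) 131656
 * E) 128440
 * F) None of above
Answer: F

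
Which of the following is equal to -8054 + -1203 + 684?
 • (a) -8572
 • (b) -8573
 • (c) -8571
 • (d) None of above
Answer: b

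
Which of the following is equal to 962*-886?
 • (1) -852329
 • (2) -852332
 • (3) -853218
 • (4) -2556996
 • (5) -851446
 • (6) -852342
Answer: 2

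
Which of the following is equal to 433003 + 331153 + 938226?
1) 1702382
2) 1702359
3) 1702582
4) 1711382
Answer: 1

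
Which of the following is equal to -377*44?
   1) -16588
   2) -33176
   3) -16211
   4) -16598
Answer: 1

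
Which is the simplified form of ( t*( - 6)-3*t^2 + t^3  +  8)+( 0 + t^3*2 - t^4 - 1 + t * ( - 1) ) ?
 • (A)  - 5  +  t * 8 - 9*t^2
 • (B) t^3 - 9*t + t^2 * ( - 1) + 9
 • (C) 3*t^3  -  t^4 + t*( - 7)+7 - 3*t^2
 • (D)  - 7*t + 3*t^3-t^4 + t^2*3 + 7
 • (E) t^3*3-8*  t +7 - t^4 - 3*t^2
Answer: C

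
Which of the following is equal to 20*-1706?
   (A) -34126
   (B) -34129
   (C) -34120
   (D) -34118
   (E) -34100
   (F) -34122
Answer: C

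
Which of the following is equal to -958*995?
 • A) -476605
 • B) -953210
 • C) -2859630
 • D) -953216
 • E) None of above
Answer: B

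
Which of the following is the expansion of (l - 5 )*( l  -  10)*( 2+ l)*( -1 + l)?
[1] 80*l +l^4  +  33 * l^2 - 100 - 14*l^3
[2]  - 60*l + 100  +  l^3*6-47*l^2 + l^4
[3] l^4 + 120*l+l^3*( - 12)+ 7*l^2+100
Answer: 1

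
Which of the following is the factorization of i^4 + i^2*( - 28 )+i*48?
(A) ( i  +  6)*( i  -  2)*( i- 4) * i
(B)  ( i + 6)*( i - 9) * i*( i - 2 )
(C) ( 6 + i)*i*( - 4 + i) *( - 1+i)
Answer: A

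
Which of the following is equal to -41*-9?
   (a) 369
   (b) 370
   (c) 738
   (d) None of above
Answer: a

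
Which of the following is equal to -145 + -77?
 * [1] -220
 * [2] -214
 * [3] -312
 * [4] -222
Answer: 4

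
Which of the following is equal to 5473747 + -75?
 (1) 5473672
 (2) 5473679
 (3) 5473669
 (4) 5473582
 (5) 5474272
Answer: 1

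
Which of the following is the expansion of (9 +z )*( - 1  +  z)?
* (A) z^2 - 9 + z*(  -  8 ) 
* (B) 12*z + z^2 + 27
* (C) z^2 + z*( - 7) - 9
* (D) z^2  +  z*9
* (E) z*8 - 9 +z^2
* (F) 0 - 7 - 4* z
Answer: E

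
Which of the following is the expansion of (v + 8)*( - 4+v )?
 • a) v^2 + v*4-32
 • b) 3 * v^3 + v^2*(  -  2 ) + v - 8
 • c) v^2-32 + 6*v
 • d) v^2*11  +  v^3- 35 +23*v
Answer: a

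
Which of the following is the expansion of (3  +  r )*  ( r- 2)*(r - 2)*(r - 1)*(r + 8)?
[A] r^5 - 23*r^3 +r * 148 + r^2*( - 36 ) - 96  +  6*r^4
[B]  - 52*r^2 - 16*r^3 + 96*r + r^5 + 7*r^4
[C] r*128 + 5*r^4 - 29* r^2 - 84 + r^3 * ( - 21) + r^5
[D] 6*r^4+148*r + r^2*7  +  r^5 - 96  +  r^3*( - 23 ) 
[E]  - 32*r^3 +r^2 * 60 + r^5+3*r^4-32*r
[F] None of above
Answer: A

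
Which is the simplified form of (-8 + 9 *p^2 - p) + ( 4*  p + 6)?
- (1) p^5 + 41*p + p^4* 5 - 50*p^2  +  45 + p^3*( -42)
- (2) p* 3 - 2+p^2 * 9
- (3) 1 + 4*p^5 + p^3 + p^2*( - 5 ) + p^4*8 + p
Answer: 2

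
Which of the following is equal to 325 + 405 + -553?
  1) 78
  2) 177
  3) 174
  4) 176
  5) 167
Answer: 2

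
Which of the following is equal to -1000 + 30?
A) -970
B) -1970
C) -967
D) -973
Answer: A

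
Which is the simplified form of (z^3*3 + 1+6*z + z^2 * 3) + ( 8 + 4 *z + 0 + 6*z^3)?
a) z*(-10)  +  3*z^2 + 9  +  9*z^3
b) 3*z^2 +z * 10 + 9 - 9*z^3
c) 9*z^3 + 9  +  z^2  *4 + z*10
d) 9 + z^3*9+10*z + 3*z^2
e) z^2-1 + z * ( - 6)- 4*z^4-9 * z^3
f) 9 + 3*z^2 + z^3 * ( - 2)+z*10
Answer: d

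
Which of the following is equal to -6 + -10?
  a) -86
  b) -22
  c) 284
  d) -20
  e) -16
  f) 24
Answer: e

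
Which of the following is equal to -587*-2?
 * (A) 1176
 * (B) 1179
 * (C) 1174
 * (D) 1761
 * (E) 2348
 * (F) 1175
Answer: C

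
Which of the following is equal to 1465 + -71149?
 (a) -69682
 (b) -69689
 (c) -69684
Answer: c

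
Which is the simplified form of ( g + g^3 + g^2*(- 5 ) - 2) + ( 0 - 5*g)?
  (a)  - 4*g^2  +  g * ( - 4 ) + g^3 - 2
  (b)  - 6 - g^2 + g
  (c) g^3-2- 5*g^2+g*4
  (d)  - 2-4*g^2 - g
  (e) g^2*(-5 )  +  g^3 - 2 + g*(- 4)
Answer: e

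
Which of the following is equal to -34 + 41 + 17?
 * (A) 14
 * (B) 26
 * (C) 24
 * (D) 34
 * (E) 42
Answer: C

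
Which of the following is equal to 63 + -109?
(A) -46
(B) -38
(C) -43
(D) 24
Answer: A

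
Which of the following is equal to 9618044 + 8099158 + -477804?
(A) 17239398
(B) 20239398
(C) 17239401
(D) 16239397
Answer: A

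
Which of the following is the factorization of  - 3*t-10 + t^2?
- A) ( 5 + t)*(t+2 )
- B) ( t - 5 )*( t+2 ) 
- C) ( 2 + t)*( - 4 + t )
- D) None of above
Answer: B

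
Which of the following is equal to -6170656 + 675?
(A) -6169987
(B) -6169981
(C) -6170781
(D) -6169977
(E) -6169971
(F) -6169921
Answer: B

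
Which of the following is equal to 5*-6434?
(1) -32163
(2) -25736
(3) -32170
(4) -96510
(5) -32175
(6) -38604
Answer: 3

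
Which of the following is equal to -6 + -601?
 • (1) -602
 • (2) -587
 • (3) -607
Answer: 3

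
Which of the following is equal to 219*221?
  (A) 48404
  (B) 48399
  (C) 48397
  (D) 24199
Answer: B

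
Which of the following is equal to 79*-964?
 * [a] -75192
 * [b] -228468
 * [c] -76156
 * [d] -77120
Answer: c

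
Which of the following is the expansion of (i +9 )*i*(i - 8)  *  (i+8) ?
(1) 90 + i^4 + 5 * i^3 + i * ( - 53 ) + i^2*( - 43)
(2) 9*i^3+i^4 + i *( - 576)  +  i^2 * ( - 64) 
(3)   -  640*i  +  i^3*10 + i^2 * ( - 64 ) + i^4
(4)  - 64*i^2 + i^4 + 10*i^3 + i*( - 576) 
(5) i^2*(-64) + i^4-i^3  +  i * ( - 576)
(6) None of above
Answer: 2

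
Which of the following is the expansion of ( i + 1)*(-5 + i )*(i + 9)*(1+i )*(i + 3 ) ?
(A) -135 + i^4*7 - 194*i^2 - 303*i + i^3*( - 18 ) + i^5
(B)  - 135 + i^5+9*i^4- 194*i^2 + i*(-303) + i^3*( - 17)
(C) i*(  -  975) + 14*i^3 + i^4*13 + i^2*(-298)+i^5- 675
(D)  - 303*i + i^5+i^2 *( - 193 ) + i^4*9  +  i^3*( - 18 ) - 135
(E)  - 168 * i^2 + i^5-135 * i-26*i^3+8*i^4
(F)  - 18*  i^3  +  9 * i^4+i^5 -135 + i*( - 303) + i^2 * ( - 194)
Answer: F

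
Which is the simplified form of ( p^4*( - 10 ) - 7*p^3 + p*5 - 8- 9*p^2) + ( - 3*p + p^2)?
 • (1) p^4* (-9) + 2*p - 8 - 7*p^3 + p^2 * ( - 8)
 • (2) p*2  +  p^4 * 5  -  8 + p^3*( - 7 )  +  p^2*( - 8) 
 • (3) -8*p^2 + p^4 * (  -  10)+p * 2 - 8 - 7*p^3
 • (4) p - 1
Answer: 3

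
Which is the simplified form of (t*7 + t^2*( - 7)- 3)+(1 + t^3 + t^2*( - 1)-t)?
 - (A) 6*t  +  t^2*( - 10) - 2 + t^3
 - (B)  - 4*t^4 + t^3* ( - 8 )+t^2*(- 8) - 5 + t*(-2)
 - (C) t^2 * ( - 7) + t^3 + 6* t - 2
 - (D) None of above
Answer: D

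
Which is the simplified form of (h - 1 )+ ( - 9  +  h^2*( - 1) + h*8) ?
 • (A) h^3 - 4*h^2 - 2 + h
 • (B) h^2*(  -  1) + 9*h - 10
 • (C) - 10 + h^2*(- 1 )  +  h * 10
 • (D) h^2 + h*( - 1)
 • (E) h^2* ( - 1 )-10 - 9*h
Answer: B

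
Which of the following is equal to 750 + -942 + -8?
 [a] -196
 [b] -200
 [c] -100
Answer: b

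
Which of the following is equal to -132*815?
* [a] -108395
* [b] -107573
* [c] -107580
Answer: c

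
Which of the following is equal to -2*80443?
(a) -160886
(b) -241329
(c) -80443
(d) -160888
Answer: a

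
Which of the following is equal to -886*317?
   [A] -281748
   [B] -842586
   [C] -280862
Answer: C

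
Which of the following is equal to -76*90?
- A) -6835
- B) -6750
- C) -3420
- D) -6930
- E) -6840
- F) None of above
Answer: E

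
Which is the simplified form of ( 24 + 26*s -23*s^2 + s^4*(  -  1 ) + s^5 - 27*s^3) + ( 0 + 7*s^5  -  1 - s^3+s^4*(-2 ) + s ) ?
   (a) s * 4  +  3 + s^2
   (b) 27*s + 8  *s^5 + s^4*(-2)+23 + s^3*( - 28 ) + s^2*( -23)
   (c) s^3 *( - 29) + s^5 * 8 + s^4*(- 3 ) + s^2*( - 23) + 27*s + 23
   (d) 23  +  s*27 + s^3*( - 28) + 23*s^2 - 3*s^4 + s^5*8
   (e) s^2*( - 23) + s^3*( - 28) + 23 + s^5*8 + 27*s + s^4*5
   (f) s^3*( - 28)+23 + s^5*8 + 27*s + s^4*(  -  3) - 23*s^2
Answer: f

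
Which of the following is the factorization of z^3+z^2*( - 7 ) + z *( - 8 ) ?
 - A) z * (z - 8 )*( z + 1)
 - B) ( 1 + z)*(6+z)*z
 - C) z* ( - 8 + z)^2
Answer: A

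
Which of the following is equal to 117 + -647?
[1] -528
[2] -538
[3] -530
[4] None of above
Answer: 3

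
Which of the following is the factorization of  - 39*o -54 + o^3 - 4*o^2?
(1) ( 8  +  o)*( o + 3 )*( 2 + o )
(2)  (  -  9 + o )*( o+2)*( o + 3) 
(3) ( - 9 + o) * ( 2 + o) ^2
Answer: 2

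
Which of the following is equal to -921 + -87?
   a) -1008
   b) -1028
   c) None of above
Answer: a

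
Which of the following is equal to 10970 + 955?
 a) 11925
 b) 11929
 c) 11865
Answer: a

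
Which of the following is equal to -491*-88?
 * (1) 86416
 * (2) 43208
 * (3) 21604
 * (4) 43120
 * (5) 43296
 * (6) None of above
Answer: 2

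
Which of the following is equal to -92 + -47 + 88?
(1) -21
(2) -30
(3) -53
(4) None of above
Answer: 4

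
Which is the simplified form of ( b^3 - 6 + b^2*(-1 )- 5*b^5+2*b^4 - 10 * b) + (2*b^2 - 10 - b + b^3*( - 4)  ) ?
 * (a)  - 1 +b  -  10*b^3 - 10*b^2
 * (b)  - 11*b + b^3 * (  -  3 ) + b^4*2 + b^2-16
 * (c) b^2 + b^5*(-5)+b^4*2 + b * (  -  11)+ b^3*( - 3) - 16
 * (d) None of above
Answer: c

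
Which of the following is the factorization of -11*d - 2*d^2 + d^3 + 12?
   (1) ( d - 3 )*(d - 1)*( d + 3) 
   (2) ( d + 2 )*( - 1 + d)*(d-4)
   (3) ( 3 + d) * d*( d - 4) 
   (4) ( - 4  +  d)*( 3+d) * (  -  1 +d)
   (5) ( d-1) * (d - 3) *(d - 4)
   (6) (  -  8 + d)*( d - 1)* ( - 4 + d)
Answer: 4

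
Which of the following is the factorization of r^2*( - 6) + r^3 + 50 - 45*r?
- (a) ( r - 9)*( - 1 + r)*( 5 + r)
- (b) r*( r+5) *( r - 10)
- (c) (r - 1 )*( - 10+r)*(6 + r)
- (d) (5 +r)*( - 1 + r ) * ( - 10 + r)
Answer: d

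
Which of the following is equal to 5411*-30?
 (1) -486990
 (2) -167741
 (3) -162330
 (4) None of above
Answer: 3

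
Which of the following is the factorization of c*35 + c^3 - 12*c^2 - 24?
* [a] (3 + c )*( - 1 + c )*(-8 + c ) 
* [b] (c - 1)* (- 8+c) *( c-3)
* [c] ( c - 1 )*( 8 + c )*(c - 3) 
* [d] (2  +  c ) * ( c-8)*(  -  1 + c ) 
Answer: b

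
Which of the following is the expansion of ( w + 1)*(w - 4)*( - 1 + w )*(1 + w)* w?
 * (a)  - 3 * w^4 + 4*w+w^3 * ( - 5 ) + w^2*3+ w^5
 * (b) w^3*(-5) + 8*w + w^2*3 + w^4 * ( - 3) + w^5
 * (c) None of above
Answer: a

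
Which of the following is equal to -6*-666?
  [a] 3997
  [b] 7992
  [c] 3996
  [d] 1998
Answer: c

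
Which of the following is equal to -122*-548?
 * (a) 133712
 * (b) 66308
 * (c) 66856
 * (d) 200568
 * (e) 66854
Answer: c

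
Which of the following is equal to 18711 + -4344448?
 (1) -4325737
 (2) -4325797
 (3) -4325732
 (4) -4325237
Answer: 1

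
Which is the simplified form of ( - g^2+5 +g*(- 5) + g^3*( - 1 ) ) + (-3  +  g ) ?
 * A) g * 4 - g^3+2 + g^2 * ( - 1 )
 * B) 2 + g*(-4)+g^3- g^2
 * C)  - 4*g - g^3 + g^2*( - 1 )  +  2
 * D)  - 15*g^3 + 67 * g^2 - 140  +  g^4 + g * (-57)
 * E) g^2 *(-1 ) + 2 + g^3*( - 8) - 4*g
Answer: C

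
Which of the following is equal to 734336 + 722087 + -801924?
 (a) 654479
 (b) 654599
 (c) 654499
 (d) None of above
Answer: c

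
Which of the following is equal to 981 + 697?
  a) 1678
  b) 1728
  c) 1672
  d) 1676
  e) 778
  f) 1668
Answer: a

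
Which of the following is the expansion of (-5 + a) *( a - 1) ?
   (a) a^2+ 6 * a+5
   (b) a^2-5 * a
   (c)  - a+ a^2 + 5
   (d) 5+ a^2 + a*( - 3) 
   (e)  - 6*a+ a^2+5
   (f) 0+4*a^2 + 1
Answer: e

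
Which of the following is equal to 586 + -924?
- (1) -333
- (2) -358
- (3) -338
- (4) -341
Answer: 3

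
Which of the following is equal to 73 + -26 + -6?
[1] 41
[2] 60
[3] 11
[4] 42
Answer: 1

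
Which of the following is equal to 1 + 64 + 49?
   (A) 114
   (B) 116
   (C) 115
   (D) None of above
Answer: A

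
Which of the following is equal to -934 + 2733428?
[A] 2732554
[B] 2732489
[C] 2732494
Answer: C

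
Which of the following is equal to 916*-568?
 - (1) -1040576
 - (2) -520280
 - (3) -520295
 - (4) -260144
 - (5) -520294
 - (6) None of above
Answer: 6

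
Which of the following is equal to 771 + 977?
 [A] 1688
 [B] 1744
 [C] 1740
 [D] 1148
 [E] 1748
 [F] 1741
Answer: E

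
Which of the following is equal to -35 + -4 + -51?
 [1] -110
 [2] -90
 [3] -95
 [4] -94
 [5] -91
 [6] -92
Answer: 2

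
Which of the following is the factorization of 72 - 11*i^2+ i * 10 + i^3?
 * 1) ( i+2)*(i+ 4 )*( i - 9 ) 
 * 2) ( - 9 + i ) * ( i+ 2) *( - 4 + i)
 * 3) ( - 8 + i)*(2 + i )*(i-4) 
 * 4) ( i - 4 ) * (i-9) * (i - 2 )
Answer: 2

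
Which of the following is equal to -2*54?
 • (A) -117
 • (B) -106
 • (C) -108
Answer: C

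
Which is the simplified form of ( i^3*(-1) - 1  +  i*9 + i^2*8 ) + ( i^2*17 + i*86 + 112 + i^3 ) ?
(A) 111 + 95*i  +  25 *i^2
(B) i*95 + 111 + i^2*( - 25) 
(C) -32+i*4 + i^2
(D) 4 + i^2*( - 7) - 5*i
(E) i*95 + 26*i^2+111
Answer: A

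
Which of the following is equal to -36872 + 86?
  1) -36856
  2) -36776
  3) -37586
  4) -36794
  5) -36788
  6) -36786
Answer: 6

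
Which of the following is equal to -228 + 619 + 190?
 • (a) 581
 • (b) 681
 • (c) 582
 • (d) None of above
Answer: a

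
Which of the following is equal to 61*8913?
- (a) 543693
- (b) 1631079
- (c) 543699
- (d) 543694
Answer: a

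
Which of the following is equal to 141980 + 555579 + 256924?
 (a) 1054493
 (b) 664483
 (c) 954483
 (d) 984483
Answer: c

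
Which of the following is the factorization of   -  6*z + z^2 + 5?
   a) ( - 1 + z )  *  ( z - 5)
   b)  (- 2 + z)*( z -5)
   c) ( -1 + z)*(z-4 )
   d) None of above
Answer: a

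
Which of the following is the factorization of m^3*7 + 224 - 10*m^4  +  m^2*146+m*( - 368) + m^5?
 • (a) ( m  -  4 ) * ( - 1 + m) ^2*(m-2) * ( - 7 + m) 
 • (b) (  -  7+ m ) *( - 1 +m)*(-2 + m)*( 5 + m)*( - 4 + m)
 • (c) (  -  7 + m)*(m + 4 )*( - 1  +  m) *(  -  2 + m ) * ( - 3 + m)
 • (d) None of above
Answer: d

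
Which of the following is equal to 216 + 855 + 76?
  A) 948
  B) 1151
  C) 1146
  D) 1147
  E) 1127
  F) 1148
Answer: D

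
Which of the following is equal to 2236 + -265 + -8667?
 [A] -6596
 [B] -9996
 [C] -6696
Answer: C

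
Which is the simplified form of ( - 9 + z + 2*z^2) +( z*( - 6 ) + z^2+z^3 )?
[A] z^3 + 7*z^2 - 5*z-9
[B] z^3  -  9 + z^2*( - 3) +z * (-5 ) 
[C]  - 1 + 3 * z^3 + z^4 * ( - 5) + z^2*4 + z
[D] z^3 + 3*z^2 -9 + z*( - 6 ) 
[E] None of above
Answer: E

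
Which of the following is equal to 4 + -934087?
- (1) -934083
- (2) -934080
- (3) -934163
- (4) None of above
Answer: 1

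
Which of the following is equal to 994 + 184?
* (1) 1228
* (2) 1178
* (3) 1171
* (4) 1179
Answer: 2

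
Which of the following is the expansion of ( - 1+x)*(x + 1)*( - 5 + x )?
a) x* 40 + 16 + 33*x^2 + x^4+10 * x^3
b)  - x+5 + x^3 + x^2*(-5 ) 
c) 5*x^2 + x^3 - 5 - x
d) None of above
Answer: b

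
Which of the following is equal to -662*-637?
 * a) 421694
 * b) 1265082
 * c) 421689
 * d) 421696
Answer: a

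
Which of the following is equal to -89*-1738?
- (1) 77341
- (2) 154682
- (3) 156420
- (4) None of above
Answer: 2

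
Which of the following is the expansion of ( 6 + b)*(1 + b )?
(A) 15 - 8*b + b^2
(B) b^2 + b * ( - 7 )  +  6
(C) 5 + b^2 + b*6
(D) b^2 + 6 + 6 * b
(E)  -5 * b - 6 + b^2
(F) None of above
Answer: F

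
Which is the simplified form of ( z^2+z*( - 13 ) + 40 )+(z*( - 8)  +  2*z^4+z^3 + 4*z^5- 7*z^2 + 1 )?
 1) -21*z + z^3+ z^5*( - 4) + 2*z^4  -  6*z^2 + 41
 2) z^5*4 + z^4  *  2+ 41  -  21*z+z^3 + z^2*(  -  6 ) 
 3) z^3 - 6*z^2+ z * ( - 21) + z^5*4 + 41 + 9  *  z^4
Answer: 2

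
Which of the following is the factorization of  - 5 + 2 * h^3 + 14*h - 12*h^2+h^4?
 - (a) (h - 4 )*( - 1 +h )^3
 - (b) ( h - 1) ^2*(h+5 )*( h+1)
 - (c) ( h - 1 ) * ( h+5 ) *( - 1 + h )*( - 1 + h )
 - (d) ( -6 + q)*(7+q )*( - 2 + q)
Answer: c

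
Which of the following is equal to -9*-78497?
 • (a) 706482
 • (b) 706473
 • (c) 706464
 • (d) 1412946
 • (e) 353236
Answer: b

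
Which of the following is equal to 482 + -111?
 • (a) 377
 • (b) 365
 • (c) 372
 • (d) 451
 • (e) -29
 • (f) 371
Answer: f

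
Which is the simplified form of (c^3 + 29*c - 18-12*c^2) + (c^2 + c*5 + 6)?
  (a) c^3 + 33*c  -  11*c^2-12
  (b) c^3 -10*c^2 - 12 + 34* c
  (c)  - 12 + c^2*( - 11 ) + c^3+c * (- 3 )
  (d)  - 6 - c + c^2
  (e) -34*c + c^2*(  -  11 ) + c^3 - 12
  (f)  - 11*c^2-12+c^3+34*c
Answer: f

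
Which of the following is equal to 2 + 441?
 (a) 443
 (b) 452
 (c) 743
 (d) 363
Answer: a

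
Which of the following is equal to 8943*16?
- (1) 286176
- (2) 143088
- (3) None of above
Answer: 2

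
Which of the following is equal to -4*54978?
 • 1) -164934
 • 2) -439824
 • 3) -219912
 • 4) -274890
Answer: 3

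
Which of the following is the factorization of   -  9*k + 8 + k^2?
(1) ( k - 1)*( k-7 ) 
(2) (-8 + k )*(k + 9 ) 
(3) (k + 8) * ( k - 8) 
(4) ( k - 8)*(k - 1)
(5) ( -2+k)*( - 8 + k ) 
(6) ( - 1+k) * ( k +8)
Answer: 4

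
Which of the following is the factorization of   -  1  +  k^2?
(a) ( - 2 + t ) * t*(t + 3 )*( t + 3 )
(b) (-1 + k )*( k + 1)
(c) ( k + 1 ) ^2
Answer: b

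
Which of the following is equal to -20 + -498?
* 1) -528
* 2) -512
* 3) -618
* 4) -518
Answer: 4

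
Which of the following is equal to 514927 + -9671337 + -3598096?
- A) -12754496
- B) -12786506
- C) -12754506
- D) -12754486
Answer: C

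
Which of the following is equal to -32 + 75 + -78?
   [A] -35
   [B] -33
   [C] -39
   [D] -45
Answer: A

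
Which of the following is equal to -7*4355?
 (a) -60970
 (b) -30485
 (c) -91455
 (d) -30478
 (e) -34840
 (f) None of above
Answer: b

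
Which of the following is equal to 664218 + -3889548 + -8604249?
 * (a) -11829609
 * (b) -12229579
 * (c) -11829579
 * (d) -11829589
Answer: c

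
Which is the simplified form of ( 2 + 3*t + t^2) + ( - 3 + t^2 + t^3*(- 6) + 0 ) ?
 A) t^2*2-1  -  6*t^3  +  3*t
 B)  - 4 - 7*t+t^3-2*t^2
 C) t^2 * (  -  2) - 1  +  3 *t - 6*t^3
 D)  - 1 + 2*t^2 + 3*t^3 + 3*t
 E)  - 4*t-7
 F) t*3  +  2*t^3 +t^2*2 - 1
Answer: A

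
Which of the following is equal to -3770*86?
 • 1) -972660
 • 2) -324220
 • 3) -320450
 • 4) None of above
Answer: 2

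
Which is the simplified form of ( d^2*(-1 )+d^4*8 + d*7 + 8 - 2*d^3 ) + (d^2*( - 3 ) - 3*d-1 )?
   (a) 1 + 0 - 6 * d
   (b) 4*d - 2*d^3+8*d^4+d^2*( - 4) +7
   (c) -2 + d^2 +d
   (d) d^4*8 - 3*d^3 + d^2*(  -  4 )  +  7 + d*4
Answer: b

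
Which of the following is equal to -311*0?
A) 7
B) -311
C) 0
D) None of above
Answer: C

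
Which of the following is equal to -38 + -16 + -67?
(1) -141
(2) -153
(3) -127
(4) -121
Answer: 4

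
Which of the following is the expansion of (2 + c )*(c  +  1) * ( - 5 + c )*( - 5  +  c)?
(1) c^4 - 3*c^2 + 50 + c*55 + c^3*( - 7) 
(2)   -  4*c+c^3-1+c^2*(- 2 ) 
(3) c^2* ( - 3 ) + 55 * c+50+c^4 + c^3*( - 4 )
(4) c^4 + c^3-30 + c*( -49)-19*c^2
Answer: 1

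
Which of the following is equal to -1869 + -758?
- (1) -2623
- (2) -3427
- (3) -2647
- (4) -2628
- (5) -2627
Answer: 5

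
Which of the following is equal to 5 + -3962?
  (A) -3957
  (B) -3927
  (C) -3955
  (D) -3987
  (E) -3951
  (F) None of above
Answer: A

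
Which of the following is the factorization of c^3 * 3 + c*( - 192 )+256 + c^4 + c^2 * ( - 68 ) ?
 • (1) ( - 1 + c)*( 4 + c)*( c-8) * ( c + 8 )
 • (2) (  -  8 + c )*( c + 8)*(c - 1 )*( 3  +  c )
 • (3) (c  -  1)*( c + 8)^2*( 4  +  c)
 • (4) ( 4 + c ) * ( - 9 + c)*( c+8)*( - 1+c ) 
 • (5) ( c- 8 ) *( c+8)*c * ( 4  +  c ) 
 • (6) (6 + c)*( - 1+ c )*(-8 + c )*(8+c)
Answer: 1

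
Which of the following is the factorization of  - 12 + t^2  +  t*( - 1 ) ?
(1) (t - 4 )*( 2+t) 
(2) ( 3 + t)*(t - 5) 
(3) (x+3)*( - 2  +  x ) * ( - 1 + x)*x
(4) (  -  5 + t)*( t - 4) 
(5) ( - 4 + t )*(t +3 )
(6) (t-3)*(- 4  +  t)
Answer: 5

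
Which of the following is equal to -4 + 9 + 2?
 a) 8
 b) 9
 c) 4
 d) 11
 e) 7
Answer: e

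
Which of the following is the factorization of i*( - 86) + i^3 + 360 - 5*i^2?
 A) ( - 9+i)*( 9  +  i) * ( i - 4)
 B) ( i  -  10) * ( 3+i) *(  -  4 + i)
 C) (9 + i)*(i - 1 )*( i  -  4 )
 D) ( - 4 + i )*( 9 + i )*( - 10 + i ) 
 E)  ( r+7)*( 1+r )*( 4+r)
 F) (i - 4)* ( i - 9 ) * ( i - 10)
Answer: D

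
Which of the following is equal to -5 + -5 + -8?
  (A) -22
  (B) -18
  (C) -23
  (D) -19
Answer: B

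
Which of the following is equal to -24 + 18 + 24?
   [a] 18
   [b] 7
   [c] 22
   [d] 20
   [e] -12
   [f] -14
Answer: a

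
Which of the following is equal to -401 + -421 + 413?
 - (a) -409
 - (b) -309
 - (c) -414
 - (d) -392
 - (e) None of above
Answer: a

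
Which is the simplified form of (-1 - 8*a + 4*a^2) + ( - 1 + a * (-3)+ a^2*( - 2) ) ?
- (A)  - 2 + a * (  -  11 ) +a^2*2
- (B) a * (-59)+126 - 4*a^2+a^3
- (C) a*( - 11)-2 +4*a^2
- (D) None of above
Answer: A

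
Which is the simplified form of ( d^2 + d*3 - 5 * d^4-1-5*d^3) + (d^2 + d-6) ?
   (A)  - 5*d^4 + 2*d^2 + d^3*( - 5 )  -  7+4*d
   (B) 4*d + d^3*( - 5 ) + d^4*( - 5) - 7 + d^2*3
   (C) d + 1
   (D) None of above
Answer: A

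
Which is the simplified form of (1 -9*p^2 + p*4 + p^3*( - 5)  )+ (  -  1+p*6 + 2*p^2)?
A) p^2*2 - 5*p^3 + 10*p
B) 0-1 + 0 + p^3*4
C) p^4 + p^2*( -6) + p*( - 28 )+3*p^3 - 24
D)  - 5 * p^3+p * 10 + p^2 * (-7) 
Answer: D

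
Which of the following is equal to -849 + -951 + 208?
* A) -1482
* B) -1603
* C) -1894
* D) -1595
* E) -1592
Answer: E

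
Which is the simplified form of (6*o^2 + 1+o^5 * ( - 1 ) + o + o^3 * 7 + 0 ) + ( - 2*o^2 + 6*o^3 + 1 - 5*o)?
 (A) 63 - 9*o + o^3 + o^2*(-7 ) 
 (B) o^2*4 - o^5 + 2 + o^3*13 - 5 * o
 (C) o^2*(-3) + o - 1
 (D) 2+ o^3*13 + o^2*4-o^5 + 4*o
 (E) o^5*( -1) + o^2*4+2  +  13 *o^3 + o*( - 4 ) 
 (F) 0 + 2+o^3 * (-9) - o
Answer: E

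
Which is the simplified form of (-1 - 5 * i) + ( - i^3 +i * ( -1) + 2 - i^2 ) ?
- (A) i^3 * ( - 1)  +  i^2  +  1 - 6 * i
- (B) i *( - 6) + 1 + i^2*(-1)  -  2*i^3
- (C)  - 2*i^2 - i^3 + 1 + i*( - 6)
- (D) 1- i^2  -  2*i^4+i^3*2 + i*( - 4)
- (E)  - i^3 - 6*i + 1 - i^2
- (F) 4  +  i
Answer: E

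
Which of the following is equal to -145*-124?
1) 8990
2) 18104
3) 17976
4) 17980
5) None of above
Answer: 4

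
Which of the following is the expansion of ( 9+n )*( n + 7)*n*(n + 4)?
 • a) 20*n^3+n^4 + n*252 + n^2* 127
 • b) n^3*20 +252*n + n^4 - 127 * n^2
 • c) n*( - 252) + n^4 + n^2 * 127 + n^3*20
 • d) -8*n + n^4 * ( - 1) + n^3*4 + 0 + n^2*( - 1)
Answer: a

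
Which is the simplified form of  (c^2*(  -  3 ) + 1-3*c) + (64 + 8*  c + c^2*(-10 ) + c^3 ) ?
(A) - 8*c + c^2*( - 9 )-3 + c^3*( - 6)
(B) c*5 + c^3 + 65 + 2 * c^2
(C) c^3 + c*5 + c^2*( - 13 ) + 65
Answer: C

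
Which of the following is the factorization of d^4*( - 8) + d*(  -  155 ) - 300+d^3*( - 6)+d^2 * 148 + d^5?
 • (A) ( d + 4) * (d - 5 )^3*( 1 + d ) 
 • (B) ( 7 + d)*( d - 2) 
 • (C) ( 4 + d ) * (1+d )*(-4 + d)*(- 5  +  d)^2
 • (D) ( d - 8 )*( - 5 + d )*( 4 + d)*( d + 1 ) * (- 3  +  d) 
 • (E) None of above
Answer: E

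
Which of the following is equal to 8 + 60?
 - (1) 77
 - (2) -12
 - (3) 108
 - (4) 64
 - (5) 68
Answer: 5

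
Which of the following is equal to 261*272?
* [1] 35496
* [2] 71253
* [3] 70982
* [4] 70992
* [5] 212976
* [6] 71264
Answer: 4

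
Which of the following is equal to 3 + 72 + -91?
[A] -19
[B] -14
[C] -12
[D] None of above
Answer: D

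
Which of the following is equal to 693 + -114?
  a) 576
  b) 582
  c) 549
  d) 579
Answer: d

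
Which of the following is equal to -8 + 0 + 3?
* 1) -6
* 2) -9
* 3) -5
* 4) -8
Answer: 3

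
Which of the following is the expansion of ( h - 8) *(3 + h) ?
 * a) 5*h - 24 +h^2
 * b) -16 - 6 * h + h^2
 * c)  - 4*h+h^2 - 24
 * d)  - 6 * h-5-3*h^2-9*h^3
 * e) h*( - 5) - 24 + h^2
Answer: e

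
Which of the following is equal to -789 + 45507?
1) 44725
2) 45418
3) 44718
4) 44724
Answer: 3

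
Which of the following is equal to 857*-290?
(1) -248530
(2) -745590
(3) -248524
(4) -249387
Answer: 1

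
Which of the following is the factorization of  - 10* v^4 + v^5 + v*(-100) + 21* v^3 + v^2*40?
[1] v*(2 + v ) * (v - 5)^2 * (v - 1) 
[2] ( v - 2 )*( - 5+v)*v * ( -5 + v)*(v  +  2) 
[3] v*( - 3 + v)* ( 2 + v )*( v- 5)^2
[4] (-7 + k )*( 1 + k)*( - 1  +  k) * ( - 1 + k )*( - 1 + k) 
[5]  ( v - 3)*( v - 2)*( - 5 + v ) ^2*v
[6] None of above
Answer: 2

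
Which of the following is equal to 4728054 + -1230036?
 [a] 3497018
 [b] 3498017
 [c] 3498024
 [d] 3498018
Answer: d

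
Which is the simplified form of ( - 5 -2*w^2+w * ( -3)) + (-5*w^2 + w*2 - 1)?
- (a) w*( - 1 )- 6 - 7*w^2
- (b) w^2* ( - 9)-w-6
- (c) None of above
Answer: a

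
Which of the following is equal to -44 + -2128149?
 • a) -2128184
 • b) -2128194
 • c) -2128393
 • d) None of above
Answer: d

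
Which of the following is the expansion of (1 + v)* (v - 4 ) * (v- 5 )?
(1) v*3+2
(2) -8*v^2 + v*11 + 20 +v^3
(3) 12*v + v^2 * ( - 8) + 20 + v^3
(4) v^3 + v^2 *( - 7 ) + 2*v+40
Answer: 2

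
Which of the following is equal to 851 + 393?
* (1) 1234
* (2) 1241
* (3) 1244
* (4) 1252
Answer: 3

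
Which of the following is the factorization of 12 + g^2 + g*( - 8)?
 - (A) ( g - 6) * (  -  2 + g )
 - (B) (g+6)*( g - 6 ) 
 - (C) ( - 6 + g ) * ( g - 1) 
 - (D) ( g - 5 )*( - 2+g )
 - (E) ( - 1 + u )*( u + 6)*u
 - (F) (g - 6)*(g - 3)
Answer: A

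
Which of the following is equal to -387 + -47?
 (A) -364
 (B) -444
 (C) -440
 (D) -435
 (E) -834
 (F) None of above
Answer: F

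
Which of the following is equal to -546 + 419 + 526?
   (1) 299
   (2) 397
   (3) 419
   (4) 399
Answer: 4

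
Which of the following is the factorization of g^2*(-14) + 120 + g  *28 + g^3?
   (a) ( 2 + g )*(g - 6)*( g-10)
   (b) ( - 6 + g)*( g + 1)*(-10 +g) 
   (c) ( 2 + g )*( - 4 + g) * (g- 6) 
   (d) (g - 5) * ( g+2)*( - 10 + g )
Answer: a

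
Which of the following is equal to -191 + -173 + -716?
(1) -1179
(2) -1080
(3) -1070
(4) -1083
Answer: 2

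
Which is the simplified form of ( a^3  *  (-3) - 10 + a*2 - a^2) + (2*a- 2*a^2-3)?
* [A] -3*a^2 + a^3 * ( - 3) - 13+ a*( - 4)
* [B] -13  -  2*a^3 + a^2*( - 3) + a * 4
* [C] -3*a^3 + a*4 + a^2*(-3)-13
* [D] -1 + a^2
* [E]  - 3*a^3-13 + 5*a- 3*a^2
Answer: C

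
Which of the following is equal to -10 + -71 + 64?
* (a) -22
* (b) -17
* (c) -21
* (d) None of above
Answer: b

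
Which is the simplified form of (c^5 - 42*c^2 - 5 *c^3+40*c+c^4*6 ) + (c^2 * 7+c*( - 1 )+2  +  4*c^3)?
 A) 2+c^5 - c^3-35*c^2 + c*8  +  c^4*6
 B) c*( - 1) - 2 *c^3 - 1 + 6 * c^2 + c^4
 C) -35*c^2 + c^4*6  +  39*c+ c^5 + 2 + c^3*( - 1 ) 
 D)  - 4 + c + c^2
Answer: C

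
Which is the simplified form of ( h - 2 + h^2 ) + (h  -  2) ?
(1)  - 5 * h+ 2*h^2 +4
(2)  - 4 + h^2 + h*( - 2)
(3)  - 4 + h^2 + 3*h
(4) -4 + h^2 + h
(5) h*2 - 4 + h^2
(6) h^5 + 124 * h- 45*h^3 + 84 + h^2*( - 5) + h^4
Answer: 5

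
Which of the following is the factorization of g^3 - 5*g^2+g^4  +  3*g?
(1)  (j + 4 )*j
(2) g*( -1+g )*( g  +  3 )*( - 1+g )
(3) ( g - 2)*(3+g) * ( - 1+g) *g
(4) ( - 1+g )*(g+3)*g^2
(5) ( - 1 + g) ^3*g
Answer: 2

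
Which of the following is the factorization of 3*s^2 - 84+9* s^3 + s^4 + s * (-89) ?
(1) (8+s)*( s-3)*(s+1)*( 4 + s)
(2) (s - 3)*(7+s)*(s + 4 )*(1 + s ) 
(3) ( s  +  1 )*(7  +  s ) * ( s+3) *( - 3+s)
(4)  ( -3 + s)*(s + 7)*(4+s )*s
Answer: 2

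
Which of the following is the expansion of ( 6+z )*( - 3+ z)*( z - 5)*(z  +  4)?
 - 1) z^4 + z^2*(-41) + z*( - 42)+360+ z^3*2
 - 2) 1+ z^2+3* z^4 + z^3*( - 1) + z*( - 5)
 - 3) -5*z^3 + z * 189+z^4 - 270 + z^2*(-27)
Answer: 1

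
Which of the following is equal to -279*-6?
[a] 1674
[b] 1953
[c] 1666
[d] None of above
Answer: a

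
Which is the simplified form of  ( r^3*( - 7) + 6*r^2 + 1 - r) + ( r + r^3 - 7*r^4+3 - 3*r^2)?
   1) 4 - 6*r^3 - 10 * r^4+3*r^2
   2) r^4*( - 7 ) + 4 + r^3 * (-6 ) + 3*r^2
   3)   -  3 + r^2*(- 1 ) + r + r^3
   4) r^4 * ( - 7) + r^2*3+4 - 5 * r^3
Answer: 2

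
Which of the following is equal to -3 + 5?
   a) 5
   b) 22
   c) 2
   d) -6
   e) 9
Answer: c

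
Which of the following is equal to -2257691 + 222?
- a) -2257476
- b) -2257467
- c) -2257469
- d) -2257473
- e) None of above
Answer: c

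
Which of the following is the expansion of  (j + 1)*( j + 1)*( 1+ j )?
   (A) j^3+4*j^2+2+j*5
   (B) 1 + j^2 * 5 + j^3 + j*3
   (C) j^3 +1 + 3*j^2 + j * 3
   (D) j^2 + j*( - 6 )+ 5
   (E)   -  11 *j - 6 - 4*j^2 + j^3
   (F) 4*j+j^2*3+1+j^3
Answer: C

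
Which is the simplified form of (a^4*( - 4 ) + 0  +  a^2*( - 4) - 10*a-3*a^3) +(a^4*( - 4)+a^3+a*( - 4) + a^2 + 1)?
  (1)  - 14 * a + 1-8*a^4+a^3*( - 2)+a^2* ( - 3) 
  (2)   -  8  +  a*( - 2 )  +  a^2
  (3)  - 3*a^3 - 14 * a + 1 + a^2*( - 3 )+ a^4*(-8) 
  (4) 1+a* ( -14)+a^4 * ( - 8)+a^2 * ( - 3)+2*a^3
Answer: 1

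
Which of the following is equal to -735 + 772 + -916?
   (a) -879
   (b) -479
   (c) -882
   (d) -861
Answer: a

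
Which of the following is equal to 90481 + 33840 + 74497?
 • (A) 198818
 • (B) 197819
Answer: A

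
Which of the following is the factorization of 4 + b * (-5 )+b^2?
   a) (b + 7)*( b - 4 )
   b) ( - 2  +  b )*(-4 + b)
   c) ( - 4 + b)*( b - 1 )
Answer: c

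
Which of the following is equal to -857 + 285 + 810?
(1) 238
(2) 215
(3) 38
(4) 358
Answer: 1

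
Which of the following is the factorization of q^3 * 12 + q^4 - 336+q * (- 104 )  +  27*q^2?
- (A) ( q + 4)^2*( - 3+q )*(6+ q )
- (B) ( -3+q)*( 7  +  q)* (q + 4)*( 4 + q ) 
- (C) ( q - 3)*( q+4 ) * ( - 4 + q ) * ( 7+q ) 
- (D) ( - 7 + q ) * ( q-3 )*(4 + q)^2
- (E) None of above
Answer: B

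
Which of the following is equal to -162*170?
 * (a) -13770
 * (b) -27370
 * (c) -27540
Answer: c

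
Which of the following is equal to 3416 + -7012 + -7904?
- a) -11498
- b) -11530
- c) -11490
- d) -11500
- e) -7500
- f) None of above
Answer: d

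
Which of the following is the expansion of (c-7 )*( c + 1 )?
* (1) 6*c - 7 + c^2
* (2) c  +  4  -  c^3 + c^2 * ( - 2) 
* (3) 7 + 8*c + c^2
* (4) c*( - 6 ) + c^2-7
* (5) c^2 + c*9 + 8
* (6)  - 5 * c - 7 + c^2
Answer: 4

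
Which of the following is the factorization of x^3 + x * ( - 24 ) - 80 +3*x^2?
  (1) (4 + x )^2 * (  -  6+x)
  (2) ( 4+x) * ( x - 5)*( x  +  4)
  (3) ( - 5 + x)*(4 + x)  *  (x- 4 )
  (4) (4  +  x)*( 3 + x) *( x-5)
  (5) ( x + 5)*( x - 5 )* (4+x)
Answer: 2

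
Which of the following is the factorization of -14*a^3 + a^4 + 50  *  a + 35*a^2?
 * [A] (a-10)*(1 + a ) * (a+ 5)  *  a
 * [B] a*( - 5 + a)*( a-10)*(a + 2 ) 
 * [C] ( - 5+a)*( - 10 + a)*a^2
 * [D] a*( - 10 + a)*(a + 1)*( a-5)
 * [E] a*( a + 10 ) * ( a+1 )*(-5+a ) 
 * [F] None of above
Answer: D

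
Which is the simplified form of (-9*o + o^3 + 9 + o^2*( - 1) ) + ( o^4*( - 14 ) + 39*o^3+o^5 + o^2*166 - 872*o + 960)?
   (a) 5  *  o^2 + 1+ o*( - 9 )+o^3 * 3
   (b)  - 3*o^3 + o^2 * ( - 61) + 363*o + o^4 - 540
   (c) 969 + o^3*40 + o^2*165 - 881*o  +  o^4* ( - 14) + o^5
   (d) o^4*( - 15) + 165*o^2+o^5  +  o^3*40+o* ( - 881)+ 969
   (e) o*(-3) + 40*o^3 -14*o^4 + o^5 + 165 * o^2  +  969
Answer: c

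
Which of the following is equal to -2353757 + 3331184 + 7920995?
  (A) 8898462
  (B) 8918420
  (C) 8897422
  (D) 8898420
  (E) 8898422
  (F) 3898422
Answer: E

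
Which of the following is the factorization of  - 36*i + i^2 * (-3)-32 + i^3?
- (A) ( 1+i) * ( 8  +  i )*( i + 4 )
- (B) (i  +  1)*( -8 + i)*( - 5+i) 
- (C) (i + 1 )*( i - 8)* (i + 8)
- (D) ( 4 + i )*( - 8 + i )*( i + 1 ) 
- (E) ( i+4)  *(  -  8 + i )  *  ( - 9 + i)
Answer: D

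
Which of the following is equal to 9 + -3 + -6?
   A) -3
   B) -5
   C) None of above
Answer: C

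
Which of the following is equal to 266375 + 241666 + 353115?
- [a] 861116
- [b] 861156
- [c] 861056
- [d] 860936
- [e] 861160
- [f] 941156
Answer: b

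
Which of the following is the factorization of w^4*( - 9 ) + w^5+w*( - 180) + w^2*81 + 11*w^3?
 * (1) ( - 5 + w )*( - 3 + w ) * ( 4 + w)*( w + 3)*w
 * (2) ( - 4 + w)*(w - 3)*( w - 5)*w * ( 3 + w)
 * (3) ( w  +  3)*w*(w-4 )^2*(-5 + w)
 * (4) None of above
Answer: 2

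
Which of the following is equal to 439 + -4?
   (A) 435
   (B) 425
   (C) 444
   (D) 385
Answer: A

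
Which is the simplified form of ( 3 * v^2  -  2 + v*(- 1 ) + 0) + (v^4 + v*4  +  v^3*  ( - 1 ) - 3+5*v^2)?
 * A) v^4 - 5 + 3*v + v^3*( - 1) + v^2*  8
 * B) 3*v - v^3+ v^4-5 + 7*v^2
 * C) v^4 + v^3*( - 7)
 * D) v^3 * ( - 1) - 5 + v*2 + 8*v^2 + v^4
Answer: A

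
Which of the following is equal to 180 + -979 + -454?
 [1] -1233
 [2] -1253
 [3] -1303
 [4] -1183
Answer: 2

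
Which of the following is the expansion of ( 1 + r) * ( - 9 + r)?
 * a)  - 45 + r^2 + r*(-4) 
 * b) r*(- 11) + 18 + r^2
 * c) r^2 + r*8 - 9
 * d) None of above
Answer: d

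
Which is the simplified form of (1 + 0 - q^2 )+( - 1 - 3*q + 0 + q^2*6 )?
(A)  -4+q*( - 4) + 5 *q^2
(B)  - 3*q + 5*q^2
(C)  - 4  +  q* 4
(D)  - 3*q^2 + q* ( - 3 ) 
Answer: B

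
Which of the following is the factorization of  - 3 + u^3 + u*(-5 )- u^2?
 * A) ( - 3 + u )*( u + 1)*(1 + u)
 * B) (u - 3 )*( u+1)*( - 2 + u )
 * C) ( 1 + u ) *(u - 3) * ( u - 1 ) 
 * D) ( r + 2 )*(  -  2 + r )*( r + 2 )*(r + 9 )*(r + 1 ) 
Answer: A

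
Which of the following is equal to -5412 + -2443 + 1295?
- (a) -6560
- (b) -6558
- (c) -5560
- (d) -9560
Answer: a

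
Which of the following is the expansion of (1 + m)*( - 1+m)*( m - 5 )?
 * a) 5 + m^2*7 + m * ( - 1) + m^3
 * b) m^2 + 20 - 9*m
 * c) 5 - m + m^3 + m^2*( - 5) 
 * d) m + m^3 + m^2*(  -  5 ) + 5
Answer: c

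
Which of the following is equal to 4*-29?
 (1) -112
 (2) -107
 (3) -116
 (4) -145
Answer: 3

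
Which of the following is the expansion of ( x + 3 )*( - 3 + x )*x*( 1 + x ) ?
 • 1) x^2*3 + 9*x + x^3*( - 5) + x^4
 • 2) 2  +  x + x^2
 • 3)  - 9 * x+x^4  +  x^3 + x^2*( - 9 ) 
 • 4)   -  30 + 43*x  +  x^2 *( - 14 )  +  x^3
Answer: 3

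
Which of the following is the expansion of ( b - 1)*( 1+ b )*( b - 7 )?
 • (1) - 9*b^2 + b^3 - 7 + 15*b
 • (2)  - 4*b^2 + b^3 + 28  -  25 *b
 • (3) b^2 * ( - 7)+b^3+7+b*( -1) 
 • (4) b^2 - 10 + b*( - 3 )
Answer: 3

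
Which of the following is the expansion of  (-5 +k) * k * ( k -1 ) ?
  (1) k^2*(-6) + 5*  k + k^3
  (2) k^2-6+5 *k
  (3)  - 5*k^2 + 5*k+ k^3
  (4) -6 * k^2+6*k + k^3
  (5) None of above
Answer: 1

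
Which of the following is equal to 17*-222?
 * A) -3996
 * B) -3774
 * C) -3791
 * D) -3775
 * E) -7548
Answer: B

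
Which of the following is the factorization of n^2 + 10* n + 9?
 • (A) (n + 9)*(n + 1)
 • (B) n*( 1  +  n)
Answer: A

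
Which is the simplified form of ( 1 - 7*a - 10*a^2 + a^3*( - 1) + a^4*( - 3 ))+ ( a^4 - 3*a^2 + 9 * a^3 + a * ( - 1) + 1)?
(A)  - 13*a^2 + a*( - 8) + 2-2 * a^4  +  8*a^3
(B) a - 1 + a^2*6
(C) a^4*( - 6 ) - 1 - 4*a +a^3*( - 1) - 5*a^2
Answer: A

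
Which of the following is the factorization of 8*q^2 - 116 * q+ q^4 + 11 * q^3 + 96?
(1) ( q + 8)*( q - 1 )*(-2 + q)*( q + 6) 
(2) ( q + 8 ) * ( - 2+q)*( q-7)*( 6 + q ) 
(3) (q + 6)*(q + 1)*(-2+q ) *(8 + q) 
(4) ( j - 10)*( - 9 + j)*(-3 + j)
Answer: 1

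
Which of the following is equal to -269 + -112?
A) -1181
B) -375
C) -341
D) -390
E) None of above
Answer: E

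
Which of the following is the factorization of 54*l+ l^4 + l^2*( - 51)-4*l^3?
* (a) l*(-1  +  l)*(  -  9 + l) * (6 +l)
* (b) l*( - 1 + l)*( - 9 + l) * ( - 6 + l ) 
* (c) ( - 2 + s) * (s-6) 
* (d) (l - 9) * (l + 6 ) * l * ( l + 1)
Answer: a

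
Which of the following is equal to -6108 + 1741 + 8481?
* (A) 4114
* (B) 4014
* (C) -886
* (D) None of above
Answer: A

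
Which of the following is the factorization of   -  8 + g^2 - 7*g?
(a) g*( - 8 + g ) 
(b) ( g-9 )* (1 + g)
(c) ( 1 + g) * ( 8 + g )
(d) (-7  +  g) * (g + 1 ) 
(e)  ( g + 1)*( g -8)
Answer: e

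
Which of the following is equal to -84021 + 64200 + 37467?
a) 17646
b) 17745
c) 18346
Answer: a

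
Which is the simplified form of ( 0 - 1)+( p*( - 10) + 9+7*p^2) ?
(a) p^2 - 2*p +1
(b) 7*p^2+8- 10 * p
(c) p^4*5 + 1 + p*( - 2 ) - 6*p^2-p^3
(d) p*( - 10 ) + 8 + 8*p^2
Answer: b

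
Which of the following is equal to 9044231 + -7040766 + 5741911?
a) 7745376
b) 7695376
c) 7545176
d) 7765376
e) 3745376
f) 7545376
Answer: a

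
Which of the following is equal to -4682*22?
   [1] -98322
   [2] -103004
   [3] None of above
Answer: 2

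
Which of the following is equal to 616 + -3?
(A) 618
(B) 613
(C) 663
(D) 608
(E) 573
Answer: B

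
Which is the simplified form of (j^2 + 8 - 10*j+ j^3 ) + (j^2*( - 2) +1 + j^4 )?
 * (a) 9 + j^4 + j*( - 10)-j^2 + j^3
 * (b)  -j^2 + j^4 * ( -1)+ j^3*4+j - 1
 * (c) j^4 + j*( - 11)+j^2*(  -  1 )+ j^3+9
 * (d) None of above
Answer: a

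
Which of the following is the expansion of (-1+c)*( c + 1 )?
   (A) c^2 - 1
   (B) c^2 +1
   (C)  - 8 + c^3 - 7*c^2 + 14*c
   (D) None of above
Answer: A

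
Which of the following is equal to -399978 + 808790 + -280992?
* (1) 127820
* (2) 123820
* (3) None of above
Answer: 1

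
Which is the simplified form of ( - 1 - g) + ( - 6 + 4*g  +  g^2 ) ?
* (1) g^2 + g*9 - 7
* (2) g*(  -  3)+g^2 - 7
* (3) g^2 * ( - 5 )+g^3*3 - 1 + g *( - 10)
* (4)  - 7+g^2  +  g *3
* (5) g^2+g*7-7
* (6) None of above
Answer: 4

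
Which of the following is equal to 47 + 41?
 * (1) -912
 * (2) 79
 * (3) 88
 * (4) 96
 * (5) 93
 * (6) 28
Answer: 3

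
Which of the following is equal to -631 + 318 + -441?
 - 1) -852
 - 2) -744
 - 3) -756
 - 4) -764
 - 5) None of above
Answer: 5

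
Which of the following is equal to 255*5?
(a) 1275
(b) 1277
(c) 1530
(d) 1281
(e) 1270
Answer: a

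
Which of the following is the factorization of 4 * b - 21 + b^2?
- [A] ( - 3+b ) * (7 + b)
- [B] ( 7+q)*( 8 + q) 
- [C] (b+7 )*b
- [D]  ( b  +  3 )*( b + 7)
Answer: A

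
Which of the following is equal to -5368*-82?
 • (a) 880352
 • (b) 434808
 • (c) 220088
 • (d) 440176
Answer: d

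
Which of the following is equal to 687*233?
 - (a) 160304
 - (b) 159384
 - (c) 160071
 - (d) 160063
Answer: c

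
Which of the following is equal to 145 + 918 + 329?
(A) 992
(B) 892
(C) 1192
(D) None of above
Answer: D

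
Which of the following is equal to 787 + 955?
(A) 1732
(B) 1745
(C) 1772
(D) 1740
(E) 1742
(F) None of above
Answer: E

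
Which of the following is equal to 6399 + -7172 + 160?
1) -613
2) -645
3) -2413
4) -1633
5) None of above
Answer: 1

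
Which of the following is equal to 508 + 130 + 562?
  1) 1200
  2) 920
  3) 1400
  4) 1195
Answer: 1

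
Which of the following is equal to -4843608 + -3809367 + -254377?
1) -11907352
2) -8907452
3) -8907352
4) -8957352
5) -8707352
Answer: 3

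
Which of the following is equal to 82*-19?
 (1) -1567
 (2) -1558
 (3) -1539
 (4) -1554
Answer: 2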